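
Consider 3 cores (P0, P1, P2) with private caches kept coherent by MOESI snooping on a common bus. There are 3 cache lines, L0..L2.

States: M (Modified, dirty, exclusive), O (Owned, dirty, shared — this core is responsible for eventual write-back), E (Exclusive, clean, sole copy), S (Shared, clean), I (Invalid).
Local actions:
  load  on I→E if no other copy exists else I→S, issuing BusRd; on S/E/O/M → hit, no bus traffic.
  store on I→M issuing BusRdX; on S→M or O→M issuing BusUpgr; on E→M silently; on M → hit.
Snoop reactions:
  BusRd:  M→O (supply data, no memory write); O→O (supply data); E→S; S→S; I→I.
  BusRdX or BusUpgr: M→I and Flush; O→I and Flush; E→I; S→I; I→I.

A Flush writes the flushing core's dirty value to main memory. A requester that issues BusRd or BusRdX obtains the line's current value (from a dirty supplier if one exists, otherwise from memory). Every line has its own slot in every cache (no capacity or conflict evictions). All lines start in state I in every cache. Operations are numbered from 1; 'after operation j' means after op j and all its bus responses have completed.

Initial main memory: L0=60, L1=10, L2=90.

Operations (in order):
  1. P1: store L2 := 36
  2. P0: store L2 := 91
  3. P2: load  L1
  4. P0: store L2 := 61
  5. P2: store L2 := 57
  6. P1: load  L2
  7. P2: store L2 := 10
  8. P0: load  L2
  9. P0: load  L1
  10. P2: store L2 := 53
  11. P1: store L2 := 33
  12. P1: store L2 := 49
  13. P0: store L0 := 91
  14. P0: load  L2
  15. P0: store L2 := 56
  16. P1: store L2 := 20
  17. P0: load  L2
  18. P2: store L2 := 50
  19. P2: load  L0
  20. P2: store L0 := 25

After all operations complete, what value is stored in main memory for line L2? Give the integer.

step 1: P1: store L2 := 36  ⟶  IMI  (L2)  txn=BusRdX  M[L2]=90
step 2: P0: store L2 := 91  ⟶  MII  (L2)  txn=BusRdX+Flush  M[L2]=36
step 3: P2: load  L1  ⟶  IIE  (L1)  txn=BusRd  M[L1]=10
step 4: P0: store L2 := 61  ⟶  MII  (L2)  txn=∅  M[L2]=36
step 5: P2: store L2 := 57  ⟶  IIM  (L2)  txn=BusRdX+Flush  M[L2]=61
step 6: P1: load  L2  ⟶  ISO  (L2)  txn=BusRd  M[L2]=61
step 7: P2: store L2 := 10  ⟶  IIM  (L2)  txn=BusUpgr  M[L2]=61
step 8: P0: load  L2  ⟶  SIO  (L2)  txn=BusRd  M[L2]=61
step 9: P0: load  L1  ⟶  SIS  (L1)  txn=BusRd  M[L1]=10
step 10: P2: store L2 := 53  ⟶  IIM  (L2)  txn=BusUpgr  M[L2]=61
step 11: P1: store L2 := 33  ⟶  IMI  (L2)  txn=BusRdX+Flush  M[L2]=53
step 12: P1: store L2 := 49  ⟶  IMI  (L2)  txn=∅  M[L2]=53
step 13: P0: store L0 := 91  ⟶  MII  (L0)  txn=BusRdX  M[L0]=60
step 14: P0: load  L2  ⟶  SOI  (L2)  txn=BusRd  M[L2]=53
step 15: P0: store L2 := 56  ⟶  MII  (L2)  txn=BusUpgr+Flush  M[L2]=49
step 16: P1: store L2 := 20  ⟶  IMI  (L2)  txn=BusRdX+Flush  M[L2]=56
step 17: P0: load  L2  ⟶  SOI  (L2)  txn=BusRd  M[L2]=56
step 18: P2: store L2 := 50  ⟶  IIM  (L2)  txn=BusRdX+Flush  M[L2]=20
step 19: P2: load  L0  ⟶  OIS  (L0)  txn=BusRd  M[L0]=60
step 20: P2: store L0 := 25  ⟶  IIM  (L0)  txn=BusUpgr+Flush  M[L0]=91

memory[L2] = 20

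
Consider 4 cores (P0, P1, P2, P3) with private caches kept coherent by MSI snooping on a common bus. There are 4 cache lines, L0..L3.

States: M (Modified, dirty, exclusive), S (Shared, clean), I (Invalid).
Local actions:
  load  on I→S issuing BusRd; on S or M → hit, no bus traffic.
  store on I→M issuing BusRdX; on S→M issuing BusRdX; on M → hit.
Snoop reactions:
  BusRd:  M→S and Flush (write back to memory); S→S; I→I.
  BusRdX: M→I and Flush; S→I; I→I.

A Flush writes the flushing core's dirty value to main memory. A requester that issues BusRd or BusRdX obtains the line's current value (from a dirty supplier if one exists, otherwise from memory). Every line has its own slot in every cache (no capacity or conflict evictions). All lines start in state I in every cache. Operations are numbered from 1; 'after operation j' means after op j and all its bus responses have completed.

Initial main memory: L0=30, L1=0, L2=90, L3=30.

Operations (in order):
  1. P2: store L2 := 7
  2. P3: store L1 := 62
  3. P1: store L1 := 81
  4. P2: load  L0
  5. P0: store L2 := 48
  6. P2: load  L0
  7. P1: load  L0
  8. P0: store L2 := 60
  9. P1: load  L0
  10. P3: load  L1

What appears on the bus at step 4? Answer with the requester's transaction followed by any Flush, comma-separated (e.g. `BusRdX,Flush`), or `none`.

bus = BusRd

  op1 P2: store L2 := 7 → I/I/M/I on L2; bus BusRdX; mem=90
  op2 P3: store L1 := 62 → I/I/I/M on L1; bus BusRdX; mem=0
  op3 P1: store L1 := 81 → I/M/I/I on L1; bus BusRdX Flush; mem=62
  op4 P2: load  L0 → I/I/S/I on L0; bus BusRd; mem=30
  op5 P0: store L2 := 48 → M/I/I/I on L2; bus BusRdX Flush; mem=7
  op6 P2: load  L0 → I/I/S/I on L0; bus (none); mem=30
  op7 P1: load  L0 → I/S/S/I on L0; bus BusRd; mem=30
  op8 P0: store L2 := 60 → M/I/I/I on L2; bus (none); mem=7
  op9 P1: load  L0 → I/S/S/I on L0; bus (none); mem=30
  op10 P3: load  L1 → I/S/I/S on L1; bus BusRd Flush; mem=81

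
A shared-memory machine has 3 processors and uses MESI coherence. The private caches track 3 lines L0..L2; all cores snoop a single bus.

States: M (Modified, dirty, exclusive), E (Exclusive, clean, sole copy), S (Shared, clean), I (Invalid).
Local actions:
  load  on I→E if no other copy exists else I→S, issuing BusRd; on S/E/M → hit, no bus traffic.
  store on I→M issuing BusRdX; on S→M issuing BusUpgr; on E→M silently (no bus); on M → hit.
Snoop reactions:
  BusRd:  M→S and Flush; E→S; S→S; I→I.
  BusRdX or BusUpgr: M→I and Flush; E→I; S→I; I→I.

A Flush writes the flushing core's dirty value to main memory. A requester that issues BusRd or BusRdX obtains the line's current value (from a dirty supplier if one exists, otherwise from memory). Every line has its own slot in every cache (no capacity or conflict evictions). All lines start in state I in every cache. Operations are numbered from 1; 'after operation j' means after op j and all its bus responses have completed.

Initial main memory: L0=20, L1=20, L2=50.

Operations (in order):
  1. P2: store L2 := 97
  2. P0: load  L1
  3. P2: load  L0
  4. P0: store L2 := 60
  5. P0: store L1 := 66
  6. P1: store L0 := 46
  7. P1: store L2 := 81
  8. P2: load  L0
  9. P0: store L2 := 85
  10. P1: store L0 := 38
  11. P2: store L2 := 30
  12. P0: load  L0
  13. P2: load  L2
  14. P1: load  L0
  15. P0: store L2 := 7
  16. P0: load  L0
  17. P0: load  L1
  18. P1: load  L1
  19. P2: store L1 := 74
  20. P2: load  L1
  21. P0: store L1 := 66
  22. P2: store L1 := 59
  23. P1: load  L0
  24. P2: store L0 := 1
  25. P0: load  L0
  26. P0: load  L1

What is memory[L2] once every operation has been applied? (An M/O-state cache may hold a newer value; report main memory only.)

[1] P2: store L2 := 97 | P0:I, P1:I, P2:M(97) | bus: BusRdX
[2] P0: load  L1 | P0:E(20), P1:I, P2:I | bus: BusRd
[3] P2: load  L0 | P0:I, P1:I, P2:E(20) | bus: BusRd
[4] P0: store L2 := 60 | P0:M(60), P1:I, P2:I | bus: BusRdX,Flush
[5] P0: store L1 := 66 | P0:M(66), P1:I, P2:I | bus: none
[6] P1: store L0 := 46 | P0:I, P1:M(46), P2:I | bus: BusRdX
[7] P1: store L2 := 81 | P0:I, P1:M(81), P2:I | bus: BusRdX,Flush
[8] P2: load  L0 | P0:I, P1:S(46), P2:S(46) | bus: BusRd,Flush
[9] P0: store L2 := 85 | P0:M(85), P1:I, P2:I | bus: BusRdX,Flush
[10] P1: store L0 := 38 | P0:I, P1:M(38), P2:I | bus: BusUpgr
[11] P2: store L2 := 30 | P0:I, P1:I, P2:M(30) | bus: BusRdX,Flush
[12] P0: load  L0 | P0:S(38), P1:S(38), P2:I | bus: BusRd,Flush
[13] P2: load  L2 | P0:I, P1:I, P2:M(30) | bus: none
[14] P1: load  L0 | P0:S(38), P1:S(38), P2:I | bus: none
[15] P0: store L2 := 7 | P0:M(7), P1:I, P2:I | bus: BusRdX,Flush
[16] P0: load  L0 | P0:S(38), P1:S(38), P2:I | bus: none
[17] P0: load  L1 | P0:M(66), P1:I, P2:I | bus: none
[18] P1: load  L1 | P0:S(66), P1:S(66), P2:I | bus: BusRd,Flush
[19] P2: store L1 := 74 | P0:I, P1:I, P2:M(74) | bus: BusRdX
[20] P2: load  L1 | P0:I, P1:I, P2:M(74) | bus: none
[21] P0: store L1 := 66 | P0:M(66), P1:I, P2:I | bus: BusRdX,Flush
[22] P2: store L1 := 59 | P0:I, P1:I, P2:M(59) | bus: BusRdX,Flush
[23] P1: load  L0 | P0:S(38), P1:S(38), P2:I | bus: none
[24] P2: store L0 := 1 | P0:I, P1:I, P2:M(1) | bus: BusRdX
[25] P0: load  L0 | P0:S(1), P1:I, P2:S(1) | bus: BusRd,Flush
[26] P0: load  L1 | P0:S(59), P1:I, P2:S(59) | bus: BusRd,Flush

memory[L2] = 30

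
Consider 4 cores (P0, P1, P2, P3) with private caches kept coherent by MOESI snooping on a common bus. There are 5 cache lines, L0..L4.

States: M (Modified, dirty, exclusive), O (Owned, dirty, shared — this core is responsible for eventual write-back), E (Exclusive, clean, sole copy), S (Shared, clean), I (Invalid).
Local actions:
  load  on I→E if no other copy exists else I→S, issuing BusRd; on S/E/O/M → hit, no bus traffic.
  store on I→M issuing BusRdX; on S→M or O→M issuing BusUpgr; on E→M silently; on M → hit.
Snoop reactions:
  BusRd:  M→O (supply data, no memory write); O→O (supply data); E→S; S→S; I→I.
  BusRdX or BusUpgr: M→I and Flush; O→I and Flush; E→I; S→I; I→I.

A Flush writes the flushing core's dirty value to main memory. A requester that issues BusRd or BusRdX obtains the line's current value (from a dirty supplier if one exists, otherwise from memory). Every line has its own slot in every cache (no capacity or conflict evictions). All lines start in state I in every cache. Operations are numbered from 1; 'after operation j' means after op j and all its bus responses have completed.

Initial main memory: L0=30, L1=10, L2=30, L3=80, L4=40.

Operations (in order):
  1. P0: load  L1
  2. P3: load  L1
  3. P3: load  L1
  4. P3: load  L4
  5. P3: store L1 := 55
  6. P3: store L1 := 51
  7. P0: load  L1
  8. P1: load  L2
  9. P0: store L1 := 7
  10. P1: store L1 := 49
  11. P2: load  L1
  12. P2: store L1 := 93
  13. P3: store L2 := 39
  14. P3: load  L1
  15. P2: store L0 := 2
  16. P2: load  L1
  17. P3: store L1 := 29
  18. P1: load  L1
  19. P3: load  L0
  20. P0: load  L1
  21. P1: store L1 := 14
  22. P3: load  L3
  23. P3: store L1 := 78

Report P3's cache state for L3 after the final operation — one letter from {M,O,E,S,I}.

  op1 P0: load  L1 → E/I/I/I on L1; bus BusRd; mem=10
  op2 P3: load  L1 → S/I/I/S on L1; bus BusRd; mem=10
  op3 P3: load  L1 → S/I/I/S on L1; bus (none); mem=10
  op4 P3: load  L4 → I/I/I/E on L4; bus BusRd; mem=40
  op5 P3: store L1 := 55 → I/I/I/M on L1; bus BusUpgr; mem=10
  op6 P3: store L1 := 51 → I/I/I/M on L1; bus (none); mem=10
  op7 P0: load  L1 → S/I/I/O on L1; bus BusRd; mem=10
  op8 P1: load  L2 → I/E/I/I on L2; bus BusRd; mem=30
  op9 P0: store L1 := 7 → M/I/I/I on L1; bus BusUpgr Flush; mem=51
  op10 P1: store L1 := 49 → I/M/I/I on L1; bus BusRdX Flush; mem=7
  op11 P2: load  L1 → I/O/S/I on L1; bus BusRd; mem=7
  op12 P2: store L1 := 93 → I/I/M/I on L1; bus BusUpgr Flush; mem=49
  op13 P3: store L2 := 39 → I/I/I/M on L2; bus BusRdX; mem=30
  op14 P3: load  L1 → I/I/O/S on L1; bus BusRd; mem=49
  op15 P2: store L0 := 2 → I/I/M/I on L0; bus BusRdX; mem=30
  op16 P2: load  L1 → I/I/O/S on L1; bus (none); mem=49
  op17 P3: store L1 := 29 → I/I/I/M on L1; bus BusUpgr Flush; mem=93
  op18 P1: load  L1 → I/S/I/O on L1; bus BusRd; mem=93
  op19 P3: load  L0 → I/I/O/S on L0; bus BusRd; mem=30
  op20 P0: load  L1 → S/S/I/O on L1; bus BusRd; mem=93
  op21 P1: store L1 := 14 → I/M/I/I on L1; bus BusUpgr Flush; mem=29
  op22 P3: load  L3 → I/I/I/E on L3; bus BusRd; mem=80
  op23 P3: store L1 := 78 → I/I/I/M on L1; bus BusRdX Flush; mem=14

state = E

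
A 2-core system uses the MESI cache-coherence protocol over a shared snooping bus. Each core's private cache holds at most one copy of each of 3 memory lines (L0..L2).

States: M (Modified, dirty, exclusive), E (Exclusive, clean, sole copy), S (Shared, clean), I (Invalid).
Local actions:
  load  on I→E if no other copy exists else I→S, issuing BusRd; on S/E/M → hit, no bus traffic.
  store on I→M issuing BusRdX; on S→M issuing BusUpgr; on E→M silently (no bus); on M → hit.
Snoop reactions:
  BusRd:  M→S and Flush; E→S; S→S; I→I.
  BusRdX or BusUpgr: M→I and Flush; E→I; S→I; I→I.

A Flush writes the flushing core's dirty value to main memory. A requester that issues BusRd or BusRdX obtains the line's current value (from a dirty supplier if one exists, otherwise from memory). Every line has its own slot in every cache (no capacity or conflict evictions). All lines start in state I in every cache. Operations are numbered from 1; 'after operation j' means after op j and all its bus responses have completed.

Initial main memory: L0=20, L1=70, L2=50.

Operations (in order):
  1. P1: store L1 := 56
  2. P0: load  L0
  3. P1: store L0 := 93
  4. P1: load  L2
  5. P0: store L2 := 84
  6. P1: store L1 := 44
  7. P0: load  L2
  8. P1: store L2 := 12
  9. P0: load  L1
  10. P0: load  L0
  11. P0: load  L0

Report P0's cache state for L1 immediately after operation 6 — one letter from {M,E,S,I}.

1. P1: store L1 := 56  bus=[BusRdX]  L1: P0=I P1=M  mem[L1]=70
2. P0: load  L0  bus=[BusRd]  L0: P0=E P1=I  mem[L0]=20
3. P1: store L0 := 93  bus=[BusRdX]  L0: P0=I P1=M  mem[L0]=20
4. P1: load  L2  bus=[BusRd]  L2: P0=I P1=E  mem[L2]=50
5. P0: store L2 := 84  bus=[BusRdX]  L2: P0=M P1=I  mem[L2]=50
6. P1: store L1 := 44  bus=[-]  L1: P0=I P1=M  mem[L1]=70
7. P0: load  L2  bus=[-]  L2: P0=M P1=I  mem[L2]=50
8. P1: store L2 := 12  bus=[BusRdX,Flush]  L2: P0=I P1=M  mem[L2]=84
9. P0: load  L1  bus=[BusRd,Flush]  L1: P0=S P1=S  mem[L1]=44
10. P0: load  L0  bus=[BusRd,Flush]  L0: P0=S P1=S  mem[L0]=93
11. P0: load  L0  bus=[-]  L0: P0=S P1=S  mem[L0]=93

state = I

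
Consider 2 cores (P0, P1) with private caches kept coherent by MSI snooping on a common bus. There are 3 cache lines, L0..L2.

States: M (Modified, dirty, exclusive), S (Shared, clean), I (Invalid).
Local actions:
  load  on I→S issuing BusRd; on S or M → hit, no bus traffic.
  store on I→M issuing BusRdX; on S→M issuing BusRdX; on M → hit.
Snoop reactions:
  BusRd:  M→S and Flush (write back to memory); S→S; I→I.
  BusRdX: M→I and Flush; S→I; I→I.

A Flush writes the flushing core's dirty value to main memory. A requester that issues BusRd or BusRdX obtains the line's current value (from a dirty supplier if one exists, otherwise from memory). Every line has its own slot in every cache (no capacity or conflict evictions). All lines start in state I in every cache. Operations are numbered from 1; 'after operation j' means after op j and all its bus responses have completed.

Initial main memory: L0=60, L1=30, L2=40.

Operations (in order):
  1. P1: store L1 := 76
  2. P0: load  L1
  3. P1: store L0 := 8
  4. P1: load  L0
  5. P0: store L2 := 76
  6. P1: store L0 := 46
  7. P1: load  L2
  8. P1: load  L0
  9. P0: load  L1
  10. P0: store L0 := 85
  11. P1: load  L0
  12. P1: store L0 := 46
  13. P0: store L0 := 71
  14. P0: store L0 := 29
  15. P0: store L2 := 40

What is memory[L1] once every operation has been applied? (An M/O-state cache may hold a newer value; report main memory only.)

memory[L1] = 76

step 1: P1: store L1 := 76  ⟶  IM  (L1)  txn=BusRdX  M[L1]=30
step 2: P0: load  L1  ⟶  SS  (L1)  txn=BusRd+Flush  M[L1]=76
step 3: P1: store L0 := 8  ⟶  IM  (L0)  txn=BusRdX  M[L0]=60
step 4: P1: load  L0  ⟶  IM  (L0)  txn=∅  M[L0]=60
step 5: P0: store L2 := 76  ⟶  MI  (L2)  txn=BusRdX  M[L2]=40
step 6: P1: store L0 := 46  ⟶  IM  (L0)  txn=∅  M[L0]=60
step 7: P1: load  L2  ⟶  SS  (L2)  txn=BusRd+Flush  M[L2]=76
step 8: P1: load  L0  ⟶  IM  (L0)  txn=∅  M[L0]=60
step 9: P0: load  L1  ⟶  SS  (L1)  txn=∅  M[L1]=76
step 10: P0: store L0 := 85  ⟶  MI  (L0)  txn=BusRdX+Flush  M[L0]=46
step 11: P1: load  L0  ⟶  SS  (L0)  txn=BusRd+Flush  M[L0]=85
step 12: P1: store L0 := 46  ⟶  IM  (L0)  txn=BusRdX  M[L0]=85
step 13: P0: store L0 := 71  ⟶  MI  (L0)  txn=BusRdX+Flush  M[L0]=46
step 14: P0: store L0 := 29  ⟶  MI  (L0)  txn=∅  M[L0]=46
step 15: P0: store L2 := 40  ⟶  MI  (L2)  txn=BusRdX  M[L2]=76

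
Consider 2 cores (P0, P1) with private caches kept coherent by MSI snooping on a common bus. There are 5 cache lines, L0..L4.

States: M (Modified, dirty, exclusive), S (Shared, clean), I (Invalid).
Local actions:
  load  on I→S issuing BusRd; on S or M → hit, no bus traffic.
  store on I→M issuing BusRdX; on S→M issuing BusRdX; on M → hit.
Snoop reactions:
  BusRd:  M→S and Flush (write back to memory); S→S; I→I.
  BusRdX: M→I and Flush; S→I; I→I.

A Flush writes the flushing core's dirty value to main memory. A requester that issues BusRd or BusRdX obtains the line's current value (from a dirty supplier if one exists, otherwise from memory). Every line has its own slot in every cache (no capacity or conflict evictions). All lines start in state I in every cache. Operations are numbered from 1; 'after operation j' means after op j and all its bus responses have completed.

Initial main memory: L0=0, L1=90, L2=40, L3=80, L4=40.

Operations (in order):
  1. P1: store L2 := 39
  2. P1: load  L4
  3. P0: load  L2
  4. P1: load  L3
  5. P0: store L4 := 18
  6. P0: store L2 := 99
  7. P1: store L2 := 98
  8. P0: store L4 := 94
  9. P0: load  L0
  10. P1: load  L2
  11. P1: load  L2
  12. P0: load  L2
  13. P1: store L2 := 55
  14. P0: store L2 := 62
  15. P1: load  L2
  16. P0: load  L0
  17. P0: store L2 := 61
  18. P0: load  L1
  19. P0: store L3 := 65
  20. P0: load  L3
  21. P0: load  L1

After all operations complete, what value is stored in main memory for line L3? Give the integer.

1. P1: store L2 := 39  bus=[BusRdX]  L2: P0=I P1=M  mem[L2]=40
2. P1: load  L4  bus=[BusRd]  L4: P0=I P1=S  mem[L4]=40
3. P0: load  L2  bus=[BusRd,Flush]  L2: P0=S P1=S  mem[L2]=39
4. P1: load  L3  bus=[BusRd]  L3: P0=I P1=S  mem[L3]=80
5. P0: store L4 := 18  bus=[BusRdX]  L4: P0=M P1=I  mem[L4]=40
6. P0: store L2 := 99  bus=[BusRdX]  L2: P0=M P1=I  mem[L2]=39
7. P1: store L2 := 98  bus=[BusRdX,Flush]  L2: P0=I P1=M  mem[L2]=99
8. P0: store L4 := 94  bus=[-]  L4: P0=M P1=I  mem[L4]=40
9. P0: load  L0  bus=[BusRd]  L0: P0=S P1=I  mem[L0]=0
10. P1: load  L2  bus=[-]  L2: P0=I P1=M  mem[L2]=99
11. P1: load  L2  bus=[-]  L2: P0=I P1=M  mem[L2]=99
12. P0: load  L2  bus=[BusRd,Flush]  L2: P0=S P1=S  mem[L2]=98
13. P1: store L2 := 55  bus=[BusRdX]  L2: P0=I P1=M  mem[L2]=98
14. P0: store L2 := 62  bus=[BusRdX,Flush]  L2: P0=M P1=I  mem[L2]=55
15. P1: load  L2  bus=[BusRd,Flush]  L2: P0=S P1=S  mem[L2]=62
16. P0: load  L0  bus=[-]  L0: P0=S P1=I  mem[L0]=0
17. P0: store L2 := 61  bus=[BusRdX]  L2: P0=M P1=I  mem[L2]=62
18. P0: load  L1  bus=[BusRd]  L1: P0=S P1=I  mem[L1]=90
19. P0: store L3 := 65  bus=[BusRdX]  L3: P0=M P1=I  mem[L3]=80
20. P0: load  L3  bus=[-]  L3: P0=M P1=I  mem[L3]=80
21. P0: load  L1  bus=[-]  L1: P0=S P1=I  mem[L1]=90

memory[L3] = 80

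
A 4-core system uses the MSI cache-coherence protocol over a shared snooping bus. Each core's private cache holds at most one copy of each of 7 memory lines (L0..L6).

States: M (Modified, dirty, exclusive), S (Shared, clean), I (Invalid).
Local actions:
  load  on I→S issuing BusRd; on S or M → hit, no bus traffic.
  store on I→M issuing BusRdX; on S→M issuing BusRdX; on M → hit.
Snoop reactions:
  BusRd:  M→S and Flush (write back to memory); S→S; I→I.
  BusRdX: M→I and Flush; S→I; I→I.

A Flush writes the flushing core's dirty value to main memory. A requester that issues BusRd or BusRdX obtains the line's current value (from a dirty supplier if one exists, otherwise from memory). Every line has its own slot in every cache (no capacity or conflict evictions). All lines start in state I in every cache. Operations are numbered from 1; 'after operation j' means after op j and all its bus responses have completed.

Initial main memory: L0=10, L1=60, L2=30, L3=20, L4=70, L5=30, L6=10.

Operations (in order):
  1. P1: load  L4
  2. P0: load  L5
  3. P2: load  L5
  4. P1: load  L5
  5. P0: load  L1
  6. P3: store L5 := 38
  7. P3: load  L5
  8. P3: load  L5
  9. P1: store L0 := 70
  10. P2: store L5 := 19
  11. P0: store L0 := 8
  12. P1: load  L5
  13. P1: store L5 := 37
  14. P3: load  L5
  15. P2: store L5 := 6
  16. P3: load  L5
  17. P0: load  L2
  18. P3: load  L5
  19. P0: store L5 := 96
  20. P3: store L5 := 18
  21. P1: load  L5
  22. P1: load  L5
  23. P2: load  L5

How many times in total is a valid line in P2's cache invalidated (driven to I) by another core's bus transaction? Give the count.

  op1 P1: load  L4 → I/S/I/I on L4; bus BusRd; mem=70
  op2 P0: load  L5 → S/I/I/I on L5; bus BusRd; mem=30
  op3 P2: load  L5 → S/I/S/I on L5; bus BusRd; mem=30
  op4 P1: load  L5 → S/S/S/I on L5; bus BusRd; mem=30
  op5 P0: load  L1 → S/I/I/I on L1; bus BusRd; mem=60
  op6 P3: store L5 := 38 → I/I/I/M on L5; bus BusRdX; mem=30
  op7 P3: load  L5 → I/I/I/M on L5; bus (none); mem=30
  op8 P3: load  L5 → I/I/I/M on L5; bus (none); mem=30
  op9 P1: store L0 := 70 → I/M/I/I on L0; bus BusRdX; mem=10
  op10 P2: store L5 := 19 → I/I/M/I on L5; bus BusRdX Flush; mem=38
  op11 P0: store L0 := 8 → M/I/I/I on L0; bus BusRdX Flush; mem=70
  op12 P1: load  L5 → I/S/S/I on L5; bus BusRd Flush; mem=19
  op13 P1: store L5 := 37 → I/M/I/I on L5; bus BusRdX; mem=19
  op14 P3: load  L5 → I/S/I/S on L5; bus BusRd Flush; mem=37
  op15 P2: store L5 := 6 → I/I/M/I on L5; bus BusRdX; mem=37
  op16 P3: load  L5 → I/I/S/S on L5; bus BusRd Flush; mem=6
  op17 P0: load  L2 → S/I/I/I on L2; bus BusRd; mem=30
  op18 P3: load  L5 → I/I/S/S on L5; bus (none); mem=6
  op19 P0: store L5 := 96 → M/I/I/I on L5; bus BusRdX; mem=6
  op20 P3: store L5 := 18 → I/I/I/M on L5; bus BusRdX Flush; mem=96
  op21 P1: load  L5 → I/S/I/S on L5; bus BusRd Flush; mem=18
  op22 P1: load  L5 → I/S/I/S on L5; bus (none); mem=18
  op23 P2: load  L5 → I/S/S/S on L5; bus BusRd; mem=18

invalidations = 3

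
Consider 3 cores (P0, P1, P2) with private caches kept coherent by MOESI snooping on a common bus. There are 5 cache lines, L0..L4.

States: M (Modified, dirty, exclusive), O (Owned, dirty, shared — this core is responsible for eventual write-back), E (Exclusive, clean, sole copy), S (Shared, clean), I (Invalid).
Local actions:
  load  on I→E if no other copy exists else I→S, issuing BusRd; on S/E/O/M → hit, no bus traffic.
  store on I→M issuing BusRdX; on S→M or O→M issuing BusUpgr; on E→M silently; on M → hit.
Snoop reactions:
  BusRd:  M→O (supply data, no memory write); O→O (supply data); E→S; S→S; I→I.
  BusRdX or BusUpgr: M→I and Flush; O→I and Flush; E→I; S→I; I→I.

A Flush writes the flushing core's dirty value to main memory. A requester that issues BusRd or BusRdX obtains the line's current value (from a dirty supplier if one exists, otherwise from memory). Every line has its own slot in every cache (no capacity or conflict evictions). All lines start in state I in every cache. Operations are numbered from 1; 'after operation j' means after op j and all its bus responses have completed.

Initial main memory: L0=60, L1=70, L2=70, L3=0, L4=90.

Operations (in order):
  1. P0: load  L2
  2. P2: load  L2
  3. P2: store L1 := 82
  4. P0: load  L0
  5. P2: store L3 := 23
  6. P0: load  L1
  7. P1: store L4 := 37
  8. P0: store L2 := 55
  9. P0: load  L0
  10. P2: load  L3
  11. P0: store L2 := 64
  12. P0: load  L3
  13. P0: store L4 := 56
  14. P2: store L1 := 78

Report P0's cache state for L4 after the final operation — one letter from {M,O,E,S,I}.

step 1: P0: load  L2  ⟶  EII  (L2)  txn=BusRd  M[L2]=70
step 2: P2: load  L2  ⟶  SIS  (L2)  txn=BusRd  M[L2]=70
step 3: P2: store L1 := 82  ⟶  IIM  (L1)  txn=BusRdX  M[L1]=70
step 4: P0: load  L0  ⟶  EII  (L0)  txn=BusRd  M[L0]=60
step 5: P2: store L3 := 23  ⟶  IIM  (L3)  txn=BusRdX  M[L3]=0
step 6: P0: load  L1  ⟶  SIO  (L1)  txn=BusRd  M[L1]=70
step 7: P1: store L4 := 37  ⟶  IMI  (L4)  txn=BusRdX  M[L4]=90
step 8: P0: store L2 := 55  ⟶  MII  (L2)  txn=BusUpgr  M[L2]=70
step 9: P0: load  L0  ⟶  EII  (L0)  txn=∅  M[L0]=60
step 10: P2: load  L3  ⟶  IIM  (L3)  txn=∅  M[L3]=0
step 11: P0: store L2 := 64  ⟶  MII  (L2)  txn=∅  M[L2]=70
step 12: P0: load  L3  ⟶  SIO  (L3)  txn=BusRd  M[L3]=0
step 13: P0: store L4 := 56  ⟶  MII  (L4)  txn=BusRdX+Flush  M[L4]=37
step 14: P2: store L1 := 78  ⟶  IIM  (L1)  txn=BusUpgr  M[L1]=70

state = M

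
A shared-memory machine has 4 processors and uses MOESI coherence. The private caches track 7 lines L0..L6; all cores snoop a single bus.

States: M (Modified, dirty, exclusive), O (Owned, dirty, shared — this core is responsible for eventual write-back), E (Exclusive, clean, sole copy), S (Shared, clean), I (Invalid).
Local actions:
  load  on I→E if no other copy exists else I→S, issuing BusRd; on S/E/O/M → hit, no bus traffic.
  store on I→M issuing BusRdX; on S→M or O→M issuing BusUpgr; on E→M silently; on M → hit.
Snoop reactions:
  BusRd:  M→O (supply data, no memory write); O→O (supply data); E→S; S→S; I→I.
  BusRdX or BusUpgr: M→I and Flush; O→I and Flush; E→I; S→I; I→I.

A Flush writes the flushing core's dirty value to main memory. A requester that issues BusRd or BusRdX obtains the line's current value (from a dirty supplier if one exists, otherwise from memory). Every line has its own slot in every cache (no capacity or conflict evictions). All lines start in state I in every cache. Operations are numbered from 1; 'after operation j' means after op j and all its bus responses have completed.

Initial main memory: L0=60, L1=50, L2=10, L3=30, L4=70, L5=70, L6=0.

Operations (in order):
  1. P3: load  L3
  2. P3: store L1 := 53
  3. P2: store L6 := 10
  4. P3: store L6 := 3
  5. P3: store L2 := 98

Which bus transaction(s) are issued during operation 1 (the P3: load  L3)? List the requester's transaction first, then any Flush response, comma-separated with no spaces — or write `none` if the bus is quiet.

  op1 P3: load  L3 → I/I/I/E on L3; bus BusRd; mem=30
  op2 P3: store L1 := 53 → I/I/I/M on L1; bus BusRdX; mem=50
  op3 P2: store L6 := 10 → I/I/M/I on L6; bus BusRdX; mem=0
  op4 P3: store L6 := 3 → I/I/I/M on L6; bus BusRdX Flush; mem=10
  op5 P3: store L2 := 98 → I/I/I/M on L2; bus BusRdX; mem=10

bus = BusRd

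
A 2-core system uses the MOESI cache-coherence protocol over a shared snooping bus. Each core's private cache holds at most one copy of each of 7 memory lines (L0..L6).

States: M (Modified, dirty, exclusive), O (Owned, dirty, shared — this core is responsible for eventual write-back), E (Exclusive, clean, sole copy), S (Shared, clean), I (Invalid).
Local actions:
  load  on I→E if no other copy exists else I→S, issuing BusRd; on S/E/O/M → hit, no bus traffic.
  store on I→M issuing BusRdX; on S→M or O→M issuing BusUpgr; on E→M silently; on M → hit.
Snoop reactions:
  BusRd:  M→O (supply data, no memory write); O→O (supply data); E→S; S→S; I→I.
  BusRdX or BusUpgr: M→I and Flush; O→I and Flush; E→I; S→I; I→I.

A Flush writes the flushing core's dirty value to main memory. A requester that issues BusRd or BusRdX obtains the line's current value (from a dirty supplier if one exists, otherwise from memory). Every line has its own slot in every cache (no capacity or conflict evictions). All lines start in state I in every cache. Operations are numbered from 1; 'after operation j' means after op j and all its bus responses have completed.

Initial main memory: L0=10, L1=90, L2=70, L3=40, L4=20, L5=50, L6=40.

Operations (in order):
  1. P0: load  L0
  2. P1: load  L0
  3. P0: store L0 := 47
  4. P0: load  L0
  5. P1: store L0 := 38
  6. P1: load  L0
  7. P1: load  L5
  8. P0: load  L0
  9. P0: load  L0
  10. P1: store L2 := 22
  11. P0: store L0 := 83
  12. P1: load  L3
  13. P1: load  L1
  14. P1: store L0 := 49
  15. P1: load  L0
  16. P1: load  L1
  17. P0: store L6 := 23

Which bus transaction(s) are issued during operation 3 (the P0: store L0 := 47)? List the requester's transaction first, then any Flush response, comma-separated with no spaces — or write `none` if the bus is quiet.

[1] P0: load  L0 | P0:E(10), P1:I | bus: BusRd
[2] P1: load  L0 | P0:S(10), P1:S(10) | bus: BusRd
[3] P0: store L0 := 47 | P0:M(47), P1:I | bus: BusUpgr
[4] P0: load  L0 | P0:M(47), P1:I | bus: none
[5] P1: store L0 := 38 | P0:I, P1:M(38) | bus: BusRdX,Flush
[6] P1: load  L0 | P0:I, P1:M(38) | bus: none
[7] P1: load  L5 | P0:I, P1:E(50) | bus: BusRd
[8] P0: load  L0 | P0:S(38), P1:O(38) | bus: BusRd
[9] P0: load  L0 | P0:S(38), P1:O(38) | bus: none
[10] P1: store L2 := 22 | P0:I, P1:M(22) | bus: BusRdX
[11] P0: store L0 := 83 | P0:M(83), P1:I | bus: BusUpgr,Flush
[12] P1: load  L3 | P0:I, P1:E(40) | bus: BusRd
[13] P1: load  L1 | P0:I, P1:E(90) | bus: BusRd
[14] P1: store L0 := 49 | P0:I, P1:M(49) | bus: BusRdX,Flush
[15] P1: load  L0 | P0:I, P1:M(49) | bus: none
[16] P1: load  L1 | P0:I, P1:E(90) | bus: none
[17] P0: store L6 := 23 | P0:M(23), P1:I | bus: BusRdX

bus = BusUpgr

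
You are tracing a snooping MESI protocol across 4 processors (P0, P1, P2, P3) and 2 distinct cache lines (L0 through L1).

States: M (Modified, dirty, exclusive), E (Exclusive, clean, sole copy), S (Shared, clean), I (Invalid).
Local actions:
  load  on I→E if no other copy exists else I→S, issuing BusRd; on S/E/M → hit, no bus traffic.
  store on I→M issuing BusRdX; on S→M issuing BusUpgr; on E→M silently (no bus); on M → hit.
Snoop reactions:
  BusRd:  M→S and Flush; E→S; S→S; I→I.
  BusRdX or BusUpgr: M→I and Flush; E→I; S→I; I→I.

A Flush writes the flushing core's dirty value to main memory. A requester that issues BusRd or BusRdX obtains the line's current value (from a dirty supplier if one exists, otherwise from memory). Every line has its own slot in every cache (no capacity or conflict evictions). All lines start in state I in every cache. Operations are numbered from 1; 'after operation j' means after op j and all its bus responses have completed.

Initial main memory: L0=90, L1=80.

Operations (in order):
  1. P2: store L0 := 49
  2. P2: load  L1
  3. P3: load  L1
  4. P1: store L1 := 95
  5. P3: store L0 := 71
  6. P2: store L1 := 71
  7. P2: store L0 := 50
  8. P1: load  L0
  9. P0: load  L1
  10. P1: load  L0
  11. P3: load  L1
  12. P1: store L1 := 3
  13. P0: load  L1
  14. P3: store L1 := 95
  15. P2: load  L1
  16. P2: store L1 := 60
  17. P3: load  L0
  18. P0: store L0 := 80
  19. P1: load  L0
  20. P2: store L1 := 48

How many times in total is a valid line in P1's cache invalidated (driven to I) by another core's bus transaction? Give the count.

invalidations = 3

  op1 P2: store L0 := 49 → I/I/M/I on L0; bus BusRdX; mem=90
  op2 P2: load  L1 → I/I/E/I on L1; bus BusRd; mem=80
  op3 P3: load  L1 → I/I/S/S on L1; bus BusRd; mem=80
  op4 P1: store L1 := 95 → I/M/I/I on L1; bus BusRdX; mem=80
  op5 P3: store L0 := 71 → I/I/I/M on L0; bus BusRdX Flush; mem=49
  op6 P2: store L1 := 71 → I/I/M/I on L1; bus BusRdX Flush; mem=95
  op7 P2: store L0 := 50 → I/I/M/I on L0; bus BusRdX Flush; mem=71
  op8 P1: load  L0 → I/S/S/I on L0; bus BusRd Flush; mem=50
  op9 P0: load  L1 → S/I/S/I on L1; bus BusRd Flush; mem=71
  op10 P1: load  L0 → I/S/S/I on L0; bus (none); mem=50
  op11 P3: load  L1 → S/I/S/S on L1; bus BusRd; mem=71
  op12 P1: store L1 := 3 → I/M/I/I on L1; bus BusRdX; mem=71
  op13 P0: load  L1 → S/S/I/I on L1; bus BusRd Flush; mem=3
  op14 P3: store L1 := 95 → I/I/I/M on L1; bus BusRdX; mem=3
  op15 P2: load  L1 → I/I/S/S on L1; bus BusRd Flush; mem=95
  op16 P2: store L1 := 60 → I/I/M/I on L1; bus BusUpgr; mem=95
  op17 P3: load  L0 → I/S/S/S on L0; bus BusRd; mem=50
  op18 P0: store L0 := 80 → M/I/I/I on L0; bus BusRdX; mem=50
  op19 P1: load  L0 → S/S/I/I on L0; bus BusRd Flush; mem=80
  op20 P2: store L1 := 48 → I/I/M/I on L1; bus (none); mem=95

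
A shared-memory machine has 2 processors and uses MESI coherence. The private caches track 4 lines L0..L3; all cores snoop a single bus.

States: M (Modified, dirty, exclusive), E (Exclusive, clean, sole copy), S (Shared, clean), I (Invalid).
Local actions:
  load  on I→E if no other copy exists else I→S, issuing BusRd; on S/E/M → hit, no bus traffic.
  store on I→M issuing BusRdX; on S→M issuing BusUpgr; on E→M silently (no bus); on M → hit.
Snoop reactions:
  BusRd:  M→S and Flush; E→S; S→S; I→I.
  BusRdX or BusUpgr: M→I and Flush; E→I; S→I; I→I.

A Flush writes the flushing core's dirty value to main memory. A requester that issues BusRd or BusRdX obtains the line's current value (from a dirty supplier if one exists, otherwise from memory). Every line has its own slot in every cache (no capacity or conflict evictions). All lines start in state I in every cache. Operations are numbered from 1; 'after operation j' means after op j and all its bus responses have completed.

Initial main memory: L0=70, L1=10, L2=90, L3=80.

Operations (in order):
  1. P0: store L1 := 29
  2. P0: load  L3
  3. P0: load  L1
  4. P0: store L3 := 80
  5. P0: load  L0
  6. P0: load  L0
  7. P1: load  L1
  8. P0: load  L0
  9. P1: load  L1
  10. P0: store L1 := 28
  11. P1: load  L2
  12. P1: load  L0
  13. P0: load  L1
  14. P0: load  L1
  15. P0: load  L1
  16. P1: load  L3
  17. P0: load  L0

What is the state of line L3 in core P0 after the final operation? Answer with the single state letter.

step 1: P0: store L1 := 29  ⟶  MI  (L1)  txn=BusRdX  M[L1]=10
step 2: P0: load  L3  ⟶  EI  (L3)  txn=BusRd  M[L3]=80
step 3: P0: load  L1  ⟶  MI  (L1)  txn=∅  M[L1]=10
step 4: P0: store L3 := 80  ⟶  MI  (L3)  txn=∅  M[L3]=80
step 5: P0: load  L0  ⟶  EI  (L0)  txn=BusRd  M[L0]=70
step 6: P0: load  L0  ⟶  EI  (L0)  txn=∅  M[L0]=70
step 7: P1: load  L1  ⟶  SS  (L1)  txn=BusRd+Flush  M[L1]=29
step 8: P0: load  L0  ⟶  EI  (L0)  txn=∅  M[L0]=70
step 9: P1: load  L1  ⟶  SS  (L1)  txn=∅  M[L1]=29
step 10: P0: store L1 := 28  ⟶  MI  (L1)  txn=BusUpgr  M[L1]=29
step 11: P1: load  L2  ⟶  IE  (L2)  txn=BusRd  M[L2]=90
step 12: P1: load  L0  ⟶  SS  (L0)  txn=BusRd  M[L0]=70
step 13: P0: load  L1  ⟶  MI  (L1)  txn=∅  M[L1]=29
step 14: P0: load  L1  ⟶  MI  (L1)  txn=∅  M[L1]=29
step 15: P0: load  L1  ⟶  MI  (L1)  txn=∅  M[L1]=29
step 16: P1: load  L3  ⟶  SS  (L3)  txn=BusRd+Flush  M[L3]=80
step 17: P0: load  L0  ⟶  SS  (L0)  txn=∅  M[L0]=70

state = S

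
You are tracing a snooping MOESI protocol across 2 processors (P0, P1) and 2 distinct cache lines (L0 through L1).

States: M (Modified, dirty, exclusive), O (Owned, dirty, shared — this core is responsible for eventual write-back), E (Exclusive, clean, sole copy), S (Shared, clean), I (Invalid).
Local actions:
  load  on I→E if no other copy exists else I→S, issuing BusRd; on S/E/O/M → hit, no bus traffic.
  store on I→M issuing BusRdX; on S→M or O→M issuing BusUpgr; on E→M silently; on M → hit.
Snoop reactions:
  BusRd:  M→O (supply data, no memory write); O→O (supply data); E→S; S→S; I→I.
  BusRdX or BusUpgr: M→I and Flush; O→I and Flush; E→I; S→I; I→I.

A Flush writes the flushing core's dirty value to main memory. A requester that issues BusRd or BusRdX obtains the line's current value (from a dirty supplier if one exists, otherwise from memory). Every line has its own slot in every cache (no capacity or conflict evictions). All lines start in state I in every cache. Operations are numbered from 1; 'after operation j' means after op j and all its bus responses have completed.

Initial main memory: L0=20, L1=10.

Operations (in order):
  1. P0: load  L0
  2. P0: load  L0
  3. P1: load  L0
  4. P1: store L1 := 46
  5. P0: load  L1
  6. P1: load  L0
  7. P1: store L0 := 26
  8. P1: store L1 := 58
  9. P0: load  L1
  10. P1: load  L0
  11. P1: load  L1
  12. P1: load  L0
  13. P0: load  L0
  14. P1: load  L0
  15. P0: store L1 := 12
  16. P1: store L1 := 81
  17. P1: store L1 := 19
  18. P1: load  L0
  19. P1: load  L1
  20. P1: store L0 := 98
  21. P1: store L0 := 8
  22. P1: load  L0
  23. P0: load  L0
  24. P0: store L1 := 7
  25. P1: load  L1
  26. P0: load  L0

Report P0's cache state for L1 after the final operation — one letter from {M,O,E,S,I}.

state = O

step 1: P0: load  L0  ⟶  EI  (L0)  txn=BusRd  M[L0]=20
step 2: P0: load  L0  ⟶  EI  (L0)  txn=∅  M[L0]=20
step 3: P1: load  L0  ⟶  SS  (L0)  txn=BusRd  M[L0]=20
step 4: P1: store L1 := 46  ⟶  IM  (L1)  txn=BusRdX  M[L1]=10
step 5: P0: load  L1  ⟶  SO  (L1)  txn=BusRd  M[L1]=10
step 6: P1: load  L0  ⟶  SS  (L0)  txn=∅  M[L0]=20
step 7: P1: store L0 := 26  ⟶  IM  (L0)  txn=BusUpgr  M[L0]=20
step 8: P1: store L1 := 58  ⟶  IM  (L1)  txn=BusUpgr  M[L1]=10
step 9: P0: load  L1  ⟶  SO  (L1)  txn=BusRd  M[L1]=10
step 10: P1: load  L0  ⟶  IM  (L0)  txn=∅  M[L0]=20
step 11: P1: load  L1  ⟶  SO  (L1)  txn=∅  M[L1]=10
step 12: P1: load  L0  ⟶  IM  (L0)  txn=∅  M[L0]=20
step 13: P0: load  L0  ⟶  SO  (L0)  txn=BusRd  M[L0]=20
step 14: P1: load  L0  ⟶  SO  (L0)  txn=∅  M[L0]=20
step 15: P0: store L1 := 12  ⟶  MI  (L1)  txn=BusUpgr+Flush  M[L1]=58
step 16: P1: store L1 := 81  ⟶  IM  (L1)  txn=BusRdX+Flush  M[L1]=12
step 17: P1: store L1 := 19  ⟶  IM  (L1)  txn=∅  M[L1]=12
step 18: P1: load  L0  ⟶  SO  (L0)  txn=∅  M[L0]=20
step 19: P1: load  L1  ⟶  IM  (L1)  txn=∅  M[L1]=12
step 20: P1: store L0 := 98  ⟶  IM  (L0)  txn=BusUpgr  M[L0]=20
step 21: P1: store L0 := 8  ⟶  IM  (L0)  txn=∅  M[L0]=20
step 22: P1: load  L0  ⟶  IM  (L0)  txn=∅  M[L0]=20
step 23: P0: load  L0  ⟶  SO  (L0)  txn=BusRd  M[L0]=20
step 24: P0: store L1 := 7  ⟶  MI  (L1)  txn=BusRdX+Flush  M[L1]=19
step 25: P1: load  L1  ⟶  OS  (L1)  txn=BusRd  M[L1]=19
step 26: P0: load  L0  ⟶  SO  (L0)  txn=∅  M[L0]=20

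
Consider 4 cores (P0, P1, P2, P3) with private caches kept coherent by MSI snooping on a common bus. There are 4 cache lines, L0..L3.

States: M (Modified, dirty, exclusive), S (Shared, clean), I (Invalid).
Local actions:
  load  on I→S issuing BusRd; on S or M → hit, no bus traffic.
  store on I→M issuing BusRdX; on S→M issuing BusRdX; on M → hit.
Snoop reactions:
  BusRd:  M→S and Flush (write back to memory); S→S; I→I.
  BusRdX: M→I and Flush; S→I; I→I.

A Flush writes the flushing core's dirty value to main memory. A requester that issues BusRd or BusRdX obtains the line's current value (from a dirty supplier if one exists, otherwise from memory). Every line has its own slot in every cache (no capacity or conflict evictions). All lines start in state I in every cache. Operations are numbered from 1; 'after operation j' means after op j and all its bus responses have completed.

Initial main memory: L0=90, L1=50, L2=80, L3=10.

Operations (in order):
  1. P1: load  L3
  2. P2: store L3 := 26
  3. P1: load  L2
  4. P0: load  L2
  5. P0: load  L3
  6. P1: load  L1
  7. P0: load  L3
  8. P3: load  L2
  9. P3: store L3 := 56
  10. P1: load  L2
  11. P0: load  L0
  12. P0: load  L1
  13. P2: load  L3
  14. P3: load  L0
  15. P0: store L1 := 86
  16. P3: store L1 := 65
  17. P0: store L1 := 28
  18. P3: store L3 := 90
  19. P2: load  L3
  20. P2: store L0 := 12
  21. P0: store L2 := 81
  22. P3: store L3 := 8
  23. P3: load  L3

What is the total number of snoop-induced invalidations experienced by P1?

[1] P1: load  L3 | P0:I, P1:S(10), P2:I, P3:I | bus: BusRd
[2] P2: store L3 := 26 | P0:I, P1:I, P2:M(26), P3:I | bus: BusRdX
[3] P1: load  L2 | P0:I, P1:S(80), P2:I, P3:I | bus: BusRd
[4] P0: load  L2 | P0:S(80), P1:S(80), P2:I, P3:I | bus: BusRd
[5] P0: load  L3 | P0:S(26), P1:I, P2:S(26), P3:I | bus: BusRd,Flush
[6] P1: load  L1 | P0:I, P1:S(50), P2:I, P3:I | bus: BusRd
[7] P0: load  L3 | P0:S(26), P1:I, P2:S(26), P3:I | bus: none
[8] P3: load  L2 | P0:S(80), P1:S(80), P2:I, P3:S(80) | bus: BusRd
[9] P3: store L3 := 56 | P0:I, P1:I, P2:I, P3:M(56) | bus: BusRdX
[10] P1: load  L2 | P0:S(80), P1:S(80), P2:I, P3:S(80) | bus: none
[11] P0: load  L0 | P0:S(90), P1:I, P2:I, P3:I | bus: BusRd
[12] P0: load  L1 | P0:S(50), P1:S(50), P2:I, P3:I | bus: BusRd
[13] P2: load  L3 | P0:I, P1:I, P2:S(56), P3:S(56) | bus: BusRd,Flush
[14] P3: load  L0 | P0:S(90), P1:I, P2:I, P3:S(90) | bus: BusRd
[15] P0: store L1 := 86 | P0:M(86), P1:I, P2:I, P3:I | bus: BusRdX
[16] P3: store L1 := 65 | P0:I, P1:I, P2:I, P3:M(65) | bus: BusRdX,Flush
[17] P0: store L1 := 28 | P0:M(28), P1:I, P2:I, P3:I | bus: BusRdX,Flush
[18] P3: store L3 := 90 | P0:I, P1:I, P2:I, P3:M(90) | bus: BusRdX
[19] P2: load  L3 | P0:I, P1:I, P2:S(90), P3:S(90) | bus: BusRd,Flush
[20] P2: store L0 := 12 | P0:I, P1:I, P2:M(12), P3:I | bus: BusRdX
[21] P0: store L2 := 81 | P0:M(81), P1:I, P2:I, P3:I | bus: BusRdX
[22] P3: store L3 := 8 | P0:I, P1:I, P2:I, P3:M(8) | bus: BusRdX
[23] P3: load  L3 | P0:I, P1:I, P2:I, P3:M(8) | bus: none

invalidations = 3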